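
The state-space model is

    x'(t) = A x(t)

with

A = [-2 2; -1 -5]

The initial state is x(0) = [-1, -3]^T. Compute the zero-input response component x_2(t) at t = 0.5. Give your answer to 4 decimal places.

-0.0548

det(sI - A) = s^2 - (tr A)s + det A, with tr A = (-2) + (-5) = -7 and det A = (-2)·(-5) - 2·(-1) = 10 - (-2) = 12.
So p(s) = det(sI - A) = s^2 + 7s + 12.
Factor s^2 + 7s + 12: two numbers with sum -7 and product 12 are -3 and -4, so s^2 + 7s + 12 = (s + 3)(s + 4).
Hence p(s) = (s + 3) (s + 4), with roots -4, -3.
The eigenvalues -4, -3 are distinct and real, so A is diagonalisable and x(t) = e^{At} x(0) = V diag(e^{λ_i t}) V^{-1} x(0), where the columns of V are the eigenvectors.
λ = -4: A - (-4)I = [[2, 2], [-1, -1]]. Row 1 gives 2·v1 + 2·v2 = 0, so take v_1 = [-1, 1]^T.
λ = -3: A - (-3)I = [[1, 2], [-1, -2]]. Row 1 gives 1·v1 + 2·v2 = 0, so take v_2 = [2, -1]^T.
V = [v_1 v_2] = [[-1, 2], [1, -1]] has det V = -1, so V^{-1} = adj(V)/det V = [[1, 2], [1, 1]].
Modal coordinates z(0) = V^{-1} x(0): 1·(-1) + 2·(-3) = -7; 1·(-1) + 1·(-3) = -4; so z(0) = [-7, -4]^T.
x_2(t) = Σ_i (v_i)_2 · z_i(0) · e^{λ_i t} (row 2 of V times the modal terms).
x_2(0.5) = 1·(-7)·e^{-4·0.5} + (-1)·(-4)·e^{-3·0.5} = (-7)·0.135335 + 4·0.223130 = -0.0548.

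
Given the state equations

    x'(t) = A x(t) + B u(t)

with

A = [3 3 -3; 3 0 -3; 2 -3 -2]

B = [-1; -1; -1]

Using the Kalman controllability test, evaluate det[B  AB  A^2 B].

AB = [[-3], [0], [3]]
A^2B = [[-18], [-18], [-12]]
Controllability matrix C = [B  AB  A^2B] = [[-1, -3, -18], [-1, 0, -18], [-1, 3, -12]]
Expanding along the first row, det(C) = (-1)·(0·(-12) - (-18)·3) - (-3)·((-1)·(-12) - (-18)·(-1)) + (-18)·((-1)·3 - 0·(-1)) = (-1)·54 - (-3)·(-6) + (-18)·(-3) = -18
Since det(C) ≠ 0, rank(C) = 3 and the system is completely controllable.

-18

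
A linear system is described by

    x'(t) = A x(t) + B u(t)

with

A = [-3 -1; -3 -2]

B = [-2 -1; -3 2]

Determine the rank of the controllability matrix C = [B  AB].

2

AB = [[9, 1], [12, -1]]
Controllability matrix C = [B  AB] = [[-2, -1, 9, 1], [-3, 2, 12, -1]]
Take the 2×2 submatrix of C formed by columns 1, 2: [[-2, -1], [-3, 2]]. Its determinant is (-2)·2 - (-1)·(-3) = -4 - 3 = -7 ≠ 0.
So rank(C) ≥ 2; since C has 2 rows, rank(C) = 2.
rank(C) = 2 = n, so the pair (A, B) is completely controllable.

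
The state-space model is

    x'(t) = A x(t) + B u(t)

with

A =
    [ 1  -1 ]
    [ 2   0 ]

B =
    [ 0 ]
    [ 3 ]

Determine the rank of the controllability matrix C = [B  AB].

AB = [[-3], [0]]
Controllability matrix C = [B  AB] = [[0, -3], [3, 0]]
det(C) = 0·0 - (-3)·3 = 0 - (-9) = 9 ≠ 0, so rank(C) = 2.
rank(C) = 2 = n, so the pair (A, B) is completely controllable.

2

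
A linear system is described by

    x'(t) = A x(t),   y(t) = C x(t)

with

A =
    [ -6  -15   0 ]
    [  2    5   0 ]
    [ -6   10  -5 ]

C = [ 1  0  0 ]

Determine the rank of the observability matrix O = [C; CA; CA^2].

2

CA = [[-6, -15, 0]]
CA^2 = [[6, 15, 0]]
Observability matrix O = [C; CA; CA^2] = [[1, 0, 0], [-6, -15, 0], [6, 15, 0]]
Column 3 of O is identically zero, so rank(O) ≤ 2.
The 2×2 minor from rows 1, 2, columns 1, 2 is 1·(-15) - 0·(-6) = -15 - 0 = -15 ≠ 0, so rank(O) = 2.
rank(O) = 2 < n = 3, so the pair (A, C) is not completely observable.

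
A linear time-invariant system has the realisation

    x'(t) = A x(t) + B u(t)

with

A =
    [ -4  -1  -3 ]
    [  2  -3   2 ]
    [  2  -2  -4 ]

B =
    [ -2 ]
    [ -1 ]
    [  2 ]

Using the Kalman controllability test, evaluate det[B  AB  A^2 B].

262

AB = [[3], [3], [-10]]
A^2B = [[15], [-23], [40]]
Controllability matrix C = [B  AB  A^2B] = [[-2, 3, 15], [-1, 3, -23], [2, -10, 40]]
Expanding along the first row, det(C) = (-2)·(3·40 - (-23)·(-10)) - 3·((-1)·40 - (-23)·2) + 15·((-1)·(-10) - 3·2) = (-2)·(-110) - 3·6 + 15·4 = 262
Since det(C) ≠ 0, rank(C) = 3 and the system is completely controllable.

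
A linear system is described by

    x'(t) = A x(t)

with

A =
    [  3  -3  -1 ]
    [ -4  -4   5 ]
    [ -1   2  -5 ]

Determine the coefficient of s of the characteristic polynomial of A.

Expand det(sI - A) for the 3×3 matrix.
p(s) = s^3 + 6s^2 - 30s - 117.
(Check: constant term = det(-A) = (-1)^3 det A = -117; coefficient of s^2 = -tr A = 6.)
The coefficient of s is -30.

-30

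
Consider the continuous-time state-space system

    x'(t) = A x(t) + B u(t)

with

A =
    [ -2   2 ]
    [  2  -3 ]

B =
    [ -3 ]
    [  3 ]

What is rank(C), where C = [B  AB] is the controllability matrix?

2

AB = [[12], [-15]]
Controllability matrix C = [B  AB] = [[-3, 12], [3, -15]]
det(C) = (-3)·(-15) - 12·3 = 45 - 36 = 9 ≠ 0, so rank(C) = 2.
rank(C) = 2 = n, so the pair (A, B) is completely controllable.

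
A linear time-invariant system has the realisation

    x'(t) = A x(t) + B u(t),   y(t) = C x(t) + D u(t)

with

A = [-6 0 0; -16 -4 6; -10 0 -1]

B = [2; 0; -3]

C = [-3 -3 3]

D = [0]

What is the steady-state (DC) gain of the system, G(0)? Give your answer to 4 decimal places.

G(0) = C(-A)^{-1}B + D = -C A^{-1} B + D.
det A = -24, so A^{-1} = (1/-24)·adj(A) = [[-1/6, 0, 0], [19/6, -1/4, -3/2], [5/3, 0, -1]]
A^{-1} B = [-1/3, 65/6, 19/3]^T
C A^{-1} B = -25/2
G(0) = D - C A^{-1} B = 0 - (-25/2) = 25/2 ≈ 12.5000

12.5000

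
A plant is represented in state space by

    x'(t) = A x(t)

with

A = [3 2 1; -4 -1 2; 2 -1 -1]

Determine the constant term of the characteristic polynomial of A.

Expand det(sI - A) for the 3×3 matrix.
p(s) = s^3 - s^2 + 3s - 15.
(Check: constant term = det(-A) = (-1)^3 det A = -15; coefficient of s^2 = -tr A = -1.)
The constant term is -15.

-15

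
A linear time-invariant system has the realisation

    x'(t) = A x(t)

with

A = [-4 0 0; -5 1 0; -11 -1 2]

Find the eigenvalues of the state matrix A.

-4, 1, 2

det(sI - A) = s^3 - (tr A)s^2 + (M11 + M22 + M33)s - det A, where Mii is the 2×2 principal minor of A obtained by deleting row i and column i.
tr A = (-4) + 1 + 2 = -1; M11 = 1·2 - 0·(-1) = 2 - 0 = 2; M22 = (-4)·2 - 0·(-11) = -8 - 0 = -8; M33 = (-4)·1 - 0·(-5) = -4 - 0 = -4; sum of minors = -10.
det A = (-4)·(1·2 - 0·(-1)) - 0·((-5)·2 - 0·(-11)) + 0·((-5)·(-1) - 1·(-11)) = (-4)·2 - 0·(-10) + 0·16 = -8.
So p(s) = det(sI - A) = s^3 + s^2 - 10s + 8.
Rational-root test: any integer root divides 8. Testing small divisors, s = 1 works: p(1) = 1 + 1 + (-10) + 8 = 0, so (s - 1) is a factor.
Dividing, p(s) = (s - 1)(s^2 + 2s - 8).
Factor s^2 + 2s - 8: two numbers with sum -2 and product -8 are 2 and -4, so s^2 + 2s - 8 = (s - 2)(s + 4).
Hence p(s) = (s - 2) (s - 1) (s + 4), with roots -4, 1, 2.
At least one eigenvalue has non-negative real part, so the system is not asymptotically stable.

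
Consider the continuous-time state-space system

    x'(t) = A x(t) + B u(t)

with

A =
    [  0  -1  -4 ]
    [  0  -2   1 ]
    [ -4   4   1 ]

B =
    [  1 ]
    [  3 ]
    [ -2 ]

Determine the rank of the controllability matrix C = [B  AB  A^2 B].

3

AB = [[5], [-8], [6]]
A^2B = [[-16], [22], [-46]]
Controllability matrix C = [B  AB  A^2B] = [[1, 5, -16], [3, -8, 22], [-2, 6, -46]]
det(C) = 1·((-8)·(-46) - 22·6) - 5·(3·(-46) - 22·(-2)) + (-16)·(3·6 - (-8)·(-2)) = 1·236 - 5·(-94) + (-16)·2 = 674 ≠ 0, so rank(C) = 3.
rank(C) = 3 = n, so the pair (A, B) is completely controllable.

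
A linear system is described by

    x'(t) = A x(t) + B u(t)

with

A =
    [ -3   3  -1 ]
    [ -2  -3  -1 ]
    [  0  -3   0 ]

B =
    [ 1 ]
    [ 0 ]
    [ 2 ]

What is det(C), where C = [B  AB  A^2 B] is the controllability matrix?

-244

AB = [[-5], [-4], [0]]
A^2B = [[3], [22], [12]]
Controllability matrix C = [B  AB  A^2B] = [[1, -5, 3], [0, -4, 22], [2, 0, 12]]
Expanding along the first row, det(C) = 1·((-4)·12 - 22·0) - (-5)·(0·12 - 22·2) + 3·(0·0 - (-4)·2) = 1·(-48) - (-5)·(-44) + 3·8 = -244
Since det(C) ≠ 0, rank(C) = 3 and the system is completely controllable.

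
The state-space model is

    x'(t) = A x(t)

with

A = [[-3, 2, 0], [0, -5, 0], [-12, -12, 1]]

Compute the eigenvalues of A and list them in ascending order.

det(sI - A) = s^3 - (tr A)s^2 + (M11 + M22 + M33)s - det A, where Mii is the 2×2 principal minor of A obtained by deleting row i and column i.
tr A = (-3) + (-5) + 1 = -7; M11 = (-5)·1 - 0·(-12) = -5 - 0 = -5; M22 = (-3)·1 - 0·(-12) = -3 - 0 = -3; M33 = (-3)·(-5) - 2·0 = 15 - 0 = 15; sum of minors = 7.
det A = (-3)·((-5)·1 - 0·(-12)) - 2·(0·1 - 0·(-12)) + 0·(0·(-12) - (-5)·(-12)) = (-3)·(-5) - 2·0 + 0·(-60) = 15.
So p(s) = det(sI - A) = s^3 + 7s^2 + 7s - 15.
Rational-root test: any integer root divides -15. Testing small divisors, s = 1 works: p(1) = 1 + 7 + 7 + (-15) = 0, so (s - 1) is a factor.
Dividing, p(s) = (s - 1)(s^2 + 8s + 15).
Factor s^2 + 8s + 15: two numbers with sum -8 and product 15 are -3 and -5, so s^2 + 8s + 15 = (s + 3)(s + 5).
Hence p(s) = (s - 1) (s + 3) (s + 5), with roots -5, -3, 1.
At least one eigenvalue has non-negative real part, so the system is not asymptotically stable.

-5, -3, 1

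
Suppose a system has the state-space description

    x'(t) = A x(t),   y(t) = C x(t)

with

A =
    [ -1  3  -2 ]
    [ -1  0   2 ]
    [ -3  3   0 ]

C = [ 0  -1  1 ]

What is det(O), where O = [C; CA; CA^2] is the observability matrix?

-1

CA = [[-2, 3, -2]]
CA^2 = [[5, -12, 10]]
Observability matrix O = [C; CA; CA^2] = [[0, -1, 1], [-2, 3, -2], [5, -12, 10]]
Expanding along the first row, det(O) = 0·(3·10 - (-2)·(-12)) - (-1)·((-2)·10 - (-2)·5) + 1·((-2)·(-12) - 3·5) = 0·6 - (-1)·(-10) + 1·9 = -1
Since det(O) ≠ 0, rank(O) = 3 and the system is completely observable.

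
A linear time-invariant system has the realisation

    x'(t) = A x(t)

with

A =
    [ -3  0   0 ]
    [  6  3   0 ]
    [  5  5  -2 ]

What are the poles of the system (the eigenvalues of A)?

-3, -2, 3

det(sI - A) = s^3 - (tr A)s^2 + (M11 + M22 + M33)s - det A, where Mii is the 2×2 principal minor of A obtained by deleting row i and column i.
tr A = (-3) + 3 + (-2) = -2; M11 = 3·(-2) - 0·5 = -6 - 0 = -6; M22 = (-3)·(-2) - 0·5 = 6 - 0 = 6; M33 = (-3)·3 - 0·6 = -9 - 0 = -9; sum of minors = -9.
det A = (-3)·(3·(-2) - 0·5) - 0·(6·(-2) - 0·5) + 0·(6·5 - 3·5) = (-3)·(-6) - 0·(-12) + 0·15 = 18.
So p(s) = det(sI - A) = s^3 + 2s^2 - 9s - 18.
Rational-root test: any integer root divides -18. Testing small divisors, s = -2 works: p(-2) = -8 + 8 + 18 + (-18) = 0, so (s + 2) is a factor.
Dividing, p(s) = (s + 2)(s^2 - 9).
Factor s^2 - 9: two numbers with sum 0 and product -9 are 3 and -3, so s^2 - 9 = (s - 3)(s + 3).
Hence p(s) = (s - 3) (s + 2) (s + 3), with roots -3, -2, 3.
At least one eigenvalue has non-negative real part, so the system is not asymptotically stable.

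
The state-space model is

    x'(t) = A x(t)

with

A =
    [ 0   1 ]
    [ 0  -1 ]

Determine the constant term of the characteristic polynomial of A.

For a 2×2 matrix, det(sI - A) = s^2 - (tr A)s + det A.
tr A = -1, det A = 0.
So p(s) = s^2 + s.
The constant term is 0.

0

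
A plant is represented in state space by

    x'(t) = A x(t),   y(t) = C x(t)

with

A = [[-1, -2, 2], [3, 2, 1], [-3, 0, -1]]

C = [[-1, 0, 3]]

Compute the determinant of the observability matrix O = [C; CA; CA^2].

CA = [[-8, 2, -5]]
CA^2 = [[29, 20, -9]]
Observability matrix O = [C; CA; CA^2] = [[-1, 0, 3], [-8, 2, -5], [29, 20, -9]]
Expanding along the first row, det(O) = (-1)·(2·(-9) - (-5)·20) - 0·((-8)·(-9) - (-5)·29) + 3·((-8)·20 - 2·29) = (-1)·82 - 0·217 + 3·(-218) = -736
Since det(O) ≠ 0, rank(O) = 3 and the system is completely observable.

-736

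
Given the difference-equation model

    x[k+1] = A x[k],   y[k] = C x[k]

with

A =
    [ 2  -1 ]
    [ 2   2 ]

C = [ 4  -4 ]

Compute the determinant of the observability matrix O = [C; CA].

CA = [[0, -12]]
Observability matrix O = [C; CA] = [[4, -4], [0, -12]]
det(O) = 4·(-12) - (-4)·0 = -48 - 0 = -48
Since det(O) ≠ 0, rank(O) = 2 and the system is completely observable.

-48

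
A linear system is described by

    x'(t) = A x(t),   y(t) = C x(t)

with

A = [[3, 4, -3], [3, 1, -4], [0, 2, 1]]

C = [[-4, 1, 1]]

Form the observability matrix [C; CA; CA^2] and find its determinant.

3079

CA = [[-9, -13, 9]]
CA^2 = [[-66, -31, 88]]
Observability matrix O = [C; CA; CA^2] = [[-4, 1, 1], [-9, -13, 9], [-66, -31, 88]]
Expanding along the first row, det(O) = (-4)·((-13)·88 - 9·(-31)) - 1·((-9)·88 - 9·(-66)) + 1·((-9)·(-31) - (-13)·(-66)) = (-4)·(-865) - 1·(-198) + 1·(-579) = 3079
Since det(O) ≠ 0, rank(O) = 3 and the system is completely observable.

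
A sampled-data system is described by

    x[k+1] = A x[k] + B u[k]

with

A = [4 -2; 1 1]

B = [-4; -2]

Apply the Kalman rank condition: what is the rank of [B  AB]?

AB = [[-12], [-6]]
Controllability matrix C = [B  AB] = [[-4, -12], [-2, -6]]
Every column of C is a scalar multiple of column 1 = [-4, -2] (multipliers 1, 3), so the columns span a one-dimensional space.
C ≠ 0, hence rank(C) = 1.
rank(C) = 1 < n = 2, so the pair (A, B) is not completely controllable.

1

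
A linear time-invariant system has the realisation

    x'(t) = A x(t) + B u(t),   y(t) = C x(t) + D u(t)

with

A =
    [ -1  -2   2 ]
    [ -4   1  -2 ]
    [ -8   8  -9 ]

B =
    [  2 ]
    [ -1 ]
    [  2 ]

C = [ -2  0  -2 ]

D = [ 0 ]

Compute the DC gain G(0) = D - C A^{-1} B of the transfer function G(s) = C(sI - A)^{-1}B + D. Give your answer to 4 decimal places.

G(0) = C(-A)^{-1}B + D = -C A^{-1} B + D.
det A = -15, so A^{-1} = (1/-15)·adj(A) = [[-7/15, 2/15, -2/15], [4/3, -5/3, 2/3], [8/5, -8/5, 3/5]]
A^{-1} B = [-4/3, 17/3, 6]^T
C A^{-1} B = -28/3
G(0) = D - C A^{-1} B = 0 - (-28/3) = 28/3 ≈ 9.3333

9.3333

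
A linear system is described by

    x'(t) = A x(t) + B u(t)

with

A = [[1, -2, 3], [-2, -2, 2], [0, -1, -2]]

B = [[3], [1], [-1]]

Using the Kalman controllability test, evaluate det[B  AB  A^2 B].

AB = [[-2], [-10], [1]]
A^2B = [[21], [26], [8]]
Controllability matrix C = [B  AB  A^2B] = [[3, -2, 21], [1, -10, 26], [-1, 1, 8]]
Expanding along the first row, det(C) = 3·((-10)·8 - 26·1) - (-2)·(1·8 - 26·(-1)) + 21·(1·1 - (-10)·(-1)) = 3·(-106) - (-2)·34 + 21·(-9) = -439
Since det(C) ≠ 0, rank(C) = 3 and the system is completely controllable.

-439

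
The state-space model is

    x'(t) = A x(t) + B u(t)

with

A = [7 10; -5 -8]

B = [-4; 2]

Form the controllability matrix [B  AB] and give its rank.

AB = [[-8], [4]]
Controllability matrix C = [B  AB] = [[-4, -8], [2, 4]]
Every column of C is a scalar multiple of column 1 = [-4, 2] (multipliers 1, 2), so the columns span a one-dimensional space.
C ≠ 0, hence rank(C) = 1.
rank(C) = 1 < n = 2, so the pair (A, B) is not completely controllable.

1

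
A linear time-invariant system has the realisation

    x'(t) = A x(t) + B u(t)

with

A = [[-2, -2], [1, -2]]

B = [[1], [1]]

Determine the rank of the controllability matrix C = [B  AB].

2

AB = [[-4], [-1]]
Controllability matrix C = [B  AB] = [[1, -4], [1, -1]]
det(C) = 1·(-1) - (-4)·1 = -1 - (-4) = 3 ≠ 0, so rank(C) = 2.
rank(C) = 2 = n, so the pair (A, B) is completely controllable.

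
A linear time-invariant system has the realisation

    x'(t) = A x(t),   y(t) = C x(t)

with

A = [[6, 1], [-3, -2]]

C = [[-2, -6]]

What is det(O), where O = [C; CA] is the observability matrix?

CA = [[6, 10]]
Observability matrix O = [C; CA] = [[-2, -6], [6, 10]]
det(O) = (-2)·10 - (-6)·6 = -20 - (-36) = 16
Since det(O) ≠ 0, rank(O) = 2 and the system is completely observable.

16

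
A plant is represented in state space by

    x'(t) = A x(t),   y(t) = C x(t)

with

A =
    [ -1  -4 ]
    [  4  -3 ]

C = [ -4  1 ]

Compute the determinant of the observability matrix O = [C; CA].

CA = [[8, 13]]
Observability matrix O = [C; CA] = [[-4, 1], [8, 13]]
det(O) = (-4)·13 - 1·8 = -52 - 8 = -60
Since det(O) ≠ 0, rank(O) = 2 and the system is completely observable.

-60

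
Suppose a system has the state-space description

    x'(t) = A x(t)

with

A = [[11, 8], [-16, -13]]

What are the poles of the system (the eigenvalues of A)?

-5, 3

det(sI - A) = s^2 - (tr A)s + det A, with tr A = 11 + (-13) = -2 and det A = 11·(-13) - 8·(-16) = -143 - (-128) = -15.
So p(s) = det(sI - A) = s^2 + 2s - 15.
Factor s^2 + 2s - 15: two numbers with sum -2 and product -15 are 3 and -5, so s^2 + 2s - 15 = (s - 3)(s + 5).
Hence p(s) = (s - 3) (s + 5), with roots -5, 3.
At least one eigenvalue has non-negative real part, so the system is not asymptotically stable.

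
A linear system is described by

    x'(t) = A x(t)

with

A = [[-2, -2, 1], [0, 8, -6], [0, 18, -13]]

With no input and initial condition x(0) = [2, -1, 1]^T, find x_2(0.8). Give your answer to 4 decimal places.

-2.4922

det(sI - A) = s^3 - (tr A)s^2 + (M11 + M22 + M33)s - det A, where Mii is the 2×2 principal minor of A obtained by deleting row i and column i.
tr A = (-2) + 8 + (-13) = -7; M11 = 8·(-13) - (-6)·18 = -104 - (-108) = 4; M22 = (-2)·(-13) - 1·0 = 26 - 0 = 26; M33 = (-2)·8 - (-2)·0 = -16 - 0 = -16; sum of minors = 14.
det A = (-2)·(8·(-13) - (-6)·18) - (-2)·(0·(-13) - (-6)·0) + 1·(0·18 - 8·0) = (-2)·4 - (-2)·0 + 1·0 = -8.
So p(s) = det(sI - A) = s^3 + 7s^2 + 14s + 8.
Rational-root test: any integer root divides 8. Testing small divisors, s = -1 works: p(-1) = -1 + 7 + (-14) + 8 = 0, so (s + 1) is a factor.
Dividing, p(s) = (s + 1)(s^2 + 6s + 8).
Factor s^2 + 6s + 8: two numbers with sum -6 and product 8 are -2 and -4, so s^2 + 6s + 8 = (s + 2)(s + 4).
Hence p(s) = (s + 1) (s + 2) (s + 4), with roots -4, -2, -1.
The eigenvalues -4, -2, -1 are distinct and real, so A is diagonalisable and x(t) = e^{At} x(0) = V diag(e^{λ_i t}) V^{-1} x(0), where the columns of V are the eigenvectors.
λ = -4: A - (-4)I = [[2, -2, 1], [0, 12, -6], [0, 18, -9]]. v must be orthogonal to every row; (row 1) × (row 2) = [0, 12, 24], so take v_1 = [0, 1, 2]^T.
λ = -2: A - (-2)I = [[0, -2, 1], [0, 10, -6], [0, 18, -11]]. v must be orthogonal to every row; (row 1) × (row 2) = [2, 0, 0], so take v_2 = [1, 0, 0]^T.
λ = -1: A - (-1)I = [[-1, -2, 1], [0, 9, -6], [0, 18, -12]]. v must be orthogonal to every row; (row 1) × (row 2) = [3, -6, -9], so take v_3 = [1, -2, -3]^T.
V = [v_1 v_2 v_3] = [[0, 1, 1], [1, 0, -2], [2, 0, -3]] has det V = -1, so V^{-1} = adj(V)/det V = [[0, -3, 2], [1, 2, -1], [0, -2, 1]].
Modal coordinates z(0) = V^{-1} x(0): 0·2 + (-3)·(-1) + 2·1 = 5; 1·2 + 2·(-1) + (-1)·1 = -1; 0·2 + (-2)·(-1) + 1·1 = 3; so z(0) = [5, -1, 3]^T.
x_2(t) = Σ_i (v_i)_2 · z_i(0) · e^{λ_i t} (row 2 of V times the modal terms).
x_2(0.8) = 1·5·e^{-4·0.8} + 0·(-1)·e^{-2·0.8} + (-2)·3·e^{-1·0.8} = 5·0.040762 + 0·0.201897 + (-6)·0.449329 = -2.4922.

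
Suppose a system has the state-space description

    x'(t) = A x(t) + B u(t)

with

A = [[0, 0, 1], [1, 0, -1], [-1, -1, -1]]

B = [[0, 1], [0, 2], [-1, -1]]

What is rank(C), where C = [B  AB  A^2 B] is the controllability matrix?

AB = [[-1, -1], [1, 2], [1, -2]]
A^2B = [[1, -2], [-2, 1], [-1, 1]]
Controllability matrix C = [B  AB  A^2B] = [[0, 1, -1, -1, 1, -2], [0, 2, 1, 2, -2, 1], [-1, -1, 1, -2, -1, 1]]
Take the 3×3 submatrix of C formed by columns 1, 2, 3: [[0, 1, -1], [0, 2, 1], [-1, -1, 1]]. Its determinant is 0·(2·1 - 1·(-1)) - 1·(0·1 - 1·(-1)) + (-1)·(0·(-1) - 2·(-1)) = 0·3 - 1·1 + (-1)·2 = -3 ≠ 0.
So rank(C) ≥ 3; since C has 3 rows, rank(C) = 3.
rank(C) = 3 = n, so the pair (A, B) is completely controllable.

3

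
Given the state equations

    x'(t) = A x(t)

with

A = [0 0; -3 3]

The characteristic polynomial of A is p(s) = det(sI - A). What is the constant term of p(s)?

0

For a 2×2 matrix, det(sI - A) = s^2 - (tr A)s + det A.
tr A = 3, det A = 0.
So p(s) = s^2 - 3s.
The constant term is 0.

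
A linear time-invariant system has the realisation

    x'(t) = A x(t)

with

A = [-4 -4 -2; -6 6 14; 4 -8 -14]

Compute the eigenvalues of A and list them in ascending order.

-6, -4, -2

det(sI - A) = s^3 - (tr A)s^2 + (M11 + M22 + M33)s - det A, where Mii is the 2×2 principal minor of A obtained by deleting row i and column i.
tr A = (-4) + 6 + (-14) = -12; M11 = 6·(-14) - 14·(-8) = -84 - (-112) = 28; M22 = (-4)·(-14) - (-2)·4 = 56 - (-8) = 64; M33 = (-4)·6 - (-4)·(-6) = -24 - 24 = -48; sum of minors = 44.
det A = (-4)·(6·(-14) - 14·(-8)) - (-4)·((-6)·(-14) - 14·4) + (-2)·((-6)·(-8) - 6·4) = (-4)·28 - (-4)·28 + (-2)·24 = -48.
So p(s) = det(sI - A) = s^3 + 12s^2 + 44s + 48.
Rational-root test: any integer root divides 48. Testing small divisors, s = -2 works: p(-2) = -8 + 48 + (-88) + 48 = 0, so (s + 2) is a factor.
Dividing, p(s) = (s + 2)(s^2 + 10s + 24).
Factor s^2 + 10s + 24: two numbers with sum -10 and product 24 are -4 and -6, so s^2 + 10s + 24 = (s + 4)(s + 6).
Hence p(s) = (s + 2) (s + 4) (s + 6), with roots -6, -4, -2.
All eigenvalues have negative real part, so the system is asymptotically stable.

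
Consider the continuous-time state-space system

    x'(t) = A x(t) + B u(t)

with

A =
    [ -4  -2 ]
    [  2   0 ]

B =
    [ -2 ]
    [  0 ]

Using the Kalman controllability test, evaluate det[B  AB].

8

AB = [[8], [-4]]
Controllability matrix C = [B  AB] = [[-2, 8], [0, -4]]
det(C) = (-2)·(-4) - 8·0 = 8 - 0 = 8
Since det(C) ≠ 0, rank(C) = 2 and the system is completely controllable.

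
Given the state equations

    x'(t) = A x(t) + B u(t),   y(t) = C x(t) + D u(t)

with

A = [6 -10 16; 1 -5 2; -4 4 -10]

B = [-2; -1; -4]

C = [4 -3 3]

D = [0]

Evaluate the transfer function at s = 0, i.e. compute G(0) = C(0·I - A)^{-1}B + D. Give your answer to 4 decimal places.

-33.0000

G(0) = C(-A)^{-1}B + D = -C A^{-1} B + D.
det A = -24, so A^{-1} = (1/-24)·adj(A) = [[-7/4, 3/2, -5/2], [-1/12, -1/6, -1/6], [2/3, -2/3, 5/6]]
A^{-1} B = [12, 1, -4]^T
C A^{-1} B = 33
G(0) = D - C A^{-1} B = 0 - (33) = -33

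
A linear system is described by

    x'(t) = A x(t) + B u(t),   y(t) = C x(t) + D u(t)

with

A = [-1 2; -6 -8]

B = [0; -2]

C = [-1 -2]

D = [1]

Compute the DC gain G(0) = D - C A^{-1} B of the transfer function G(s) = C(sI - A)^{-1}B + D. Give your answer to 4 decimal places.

G(0) = C(-A)^{-1}B + D = -C A^{-1} B + D.
det A = 20, so A^{-1} = (1/20)·adj(A) = [[-2/5, -1/10], [3/10, -1/20]]
A^{-1} B = [1/5, 1/10]^T
C A^{-1} B = -2/5
G(0) = D - C A^{-1} B = 1 - (-2/5) = 7/5 ≈ 1.4000

1.4000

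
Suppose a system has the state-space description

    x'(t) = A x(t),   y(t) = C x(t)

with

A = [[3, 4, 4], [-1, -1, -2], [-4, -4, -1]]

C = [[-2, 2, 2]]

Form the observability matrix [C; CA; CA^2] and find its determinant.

-1344

CA = [[-16, -18, -14]]
CA^2 = [[26, 10, -14]]
Observability matrix O = [C; CA; CA^2] = [[-2, 2, 2], [-16, -18, -14], [26, 10, -14]]
Expanding along the first row, det(O) = (-2)·((-18)·(-14) - (-14)·10) - 2·((-16)·(-14) - (-14)·26) + 2·((-16)·10 - (-18)·26) = (-2)·392 - 2·588 + 2·308 = -1344
Since det(O) ≠ 0, rank(O) = 3 and the system is completely observable.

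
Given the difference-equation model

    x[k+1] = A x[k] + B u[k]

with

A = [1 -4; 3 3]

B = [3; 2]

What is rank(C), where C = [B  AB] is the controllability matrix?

2

AB = [[-5], [15]]
Controllability matrix C = [B  AB] = [[3, -5], [2, 15]]
det(C) = 3·15 - (-5)·2 = 45 - (-10) = 55 ≠ 0, so rank(C) = 2.
rank(C) = 2 = n, so the pair (A, B) is completely controllable.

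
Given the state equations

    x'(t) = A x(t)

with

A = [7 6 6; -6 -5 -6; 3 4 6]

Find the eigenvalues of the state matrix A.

det(sI - A) = s^3 - (tr A)s^2 + (M11 + M22 + M33)s - det A, where Mii is the 2×2 principal minor of A obtained by deleting row i and column i.
tr A = 7 + (-5) + 6 = 8; M11 = (-5)·6 - (-6)·4 = -30 - (-24) = -6; M22 = 7·6 - 6·3 = 42 - 18 = 24; M33 = 7·(-5) - 6·(-6) = -35 - (-36) = 1; sum of minors = 19.
det A = 7·((-5)·6 - (-6)·4) - 6·((-6)·6 - (-6)·3) + 6·((-6)·4 - (-5)·3) = 7·(-6) - 6·(-18) + 6·(-9) = 12.
So p(s) = det(sI - A) = s^3 - 8s^2 + 19s - 12.
Rational-root test: any integer root divides -12. Testing small divisors, s = 1 works: p(1) = 1 + (-8) + 19 + (-12) = 0, so (s - 1) is a factor.
Dividing, p(s) = (s - 1)(s^2 - 7s + 12).
Factor s^2 - 7s + 12: two numbers with sum 7 and product 12 are 4 and 3, so s^2 - 7s + 12 = (s - 4)(s - 3).
Hence p(s) = (s - 4) (s - 3) (s - 1), with roots 1, 3, 4.
At least one eigenvalue has non-negative real part, so the system is not asymptotically stable.

1, 3, 4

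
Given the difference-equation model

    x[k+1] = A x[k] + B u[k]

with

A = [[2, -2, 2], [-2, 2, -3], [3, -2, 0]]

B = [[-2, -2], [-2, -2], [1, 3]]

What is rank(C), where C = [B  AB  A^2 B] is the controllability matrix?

AB = [[2, 6], [-3, -9], [-2, -2]]
A^2B = [[6, 26], [-4, -24], [12, 36]]
Controllability matrix C = [B  AB  A^2B] = [[-2, -2, 2, 6, 6, 26], [-2, -2, -3, -9, -4, -24], [1, 3, -2, -2, 12, 36]]
Take the 3×3 submatrix of C formed by columns 1, 2, 3: [[-2, -2, 2], [-2, -2, -3], [1, 3, -2]]. Its determinant is (-2)·((-2)·(-2) - (-3)·3) - (-2)·((-2)·(-2) - (-3)·1) + 2·((-2)·3 - (-2)·1) = (-2)·13 - (-2)·7 + 2·(-4) = -20 ≠ 0.
So rank(C) ≥ 3; since C has 3 rows, rank(C) = 3.
rank(C) = 3 = n, so the pair (A, B) is completely controllable.

3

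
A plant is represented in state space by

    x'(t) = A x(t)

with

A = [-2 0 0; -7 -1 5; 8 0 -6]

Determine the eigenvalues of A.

det(sI - A) = s^3 - (tr A)s^2 + (M11 + M22 + M33)s - det A, where Mii is the 2×2 principal minor of A obtained by deleting row i and column i.
tr A = (-2) + (-1) + (-6) = -9; M11 = (-1)·(-6) - 5·0 = 6 - 0 = 6; M22 = (-2)·(-6) - 0·8 = 12 - 0 = 12; M33 = (-2)·(-1) - 0·(-7) = 2 - 0 = 2; sum of minors = 20.
det A = (-2)·((-1)·(-6) - 5·0) - 0·((-7)·(-6) - 5·8) + 0·((-7)·0 - (-1)·8) = (-2)·6 - 0·2 + 0·8 = -12.
So p(s) = det(sI - A) = s^3 + 9s^2 + 20s + 12.
Rational-root test: any integer root divides 12. Testing small divisors, s = -1 works: p(-1) = -1 + 9 + (-20) + 12 = 0, so (s + 1) is a factor.
Dividing, p(s) = (s + 1)(s^2 + 8s + 12).
Factor s^2 + 8s + 12: two numbers with sum -8 and product 12 are -2 and -6, so s^2 + 8s + 12 = (s + 2)(s + 6).
Hence p(s) = (s + 1) (s + 2) (s + 6), with roots -6, -2, -1.
All eigenvalues have negative real part, so the system is asymptotically stable.

-6, -2, -1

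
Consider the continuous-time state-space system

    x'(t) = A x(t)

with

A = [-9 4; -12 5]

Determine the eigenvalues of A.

-3, -1

det(sI - A) = s^2 - (tr A)s + det A, with tr A = (-9) + 5 = -4 and det A = (-9)·5 - 4·(-12) = -45 - (-48) = 3.
So p(s) = det(sI - A) = s^2 + 4s + 3.
Factor s^2 + 4s + 3: two numbers with sum -4 and product 3 are -1 and -3, so s^2 + 4s + 3 = (s + 1)(s + 3).
Hence p(s) = (s + 1) (s + 3), with roots -3, -1.
All eigenvalues have negative real part, so the system is asymptotically stable.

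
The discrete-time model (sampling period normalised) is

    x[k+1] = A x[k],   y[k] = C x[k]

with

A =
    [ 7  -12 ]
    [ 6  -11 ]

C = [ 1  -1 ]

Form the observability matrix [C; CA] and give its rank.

1

CA = [[1, -1]]
Observability matrix O = [C; CA] = [[1, -1], [1, -1]]
Every row of O is a scalar multiple of row 1 = [1, -1] (multipliers 1, 1), so the rows span a one-dimensional space.
O ≠ 0, hence rank(O) = 1.
rank(O) = 1 < n = 2, so the pair (A, C) is not completely observable.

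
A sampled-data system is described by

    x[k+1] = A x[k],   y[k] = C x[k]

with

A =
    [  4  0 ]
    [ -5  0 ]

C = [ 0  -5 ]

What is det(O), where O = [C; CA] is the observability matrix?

125

CA = [[25, 0]]
Observability matrix O = [C; CA] = [[0, -5], [25, 0]]
det(O) = 0·0 - (-5)·25 = 0 - (-125) = 125
Since det(O) ≠ 0, rank(O) = 2 and the system is completely observable.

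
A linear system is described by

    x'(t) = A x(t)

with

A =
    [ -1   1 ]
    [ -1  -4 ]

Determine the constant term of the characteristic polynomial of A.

For a 2×2 matrix, det(sI - A) = s^2 - (tr A)s + det A.
tr A = -5, det A = 5.
So p(s) = s^2 + 5s + 5.
The constant term is 5.

5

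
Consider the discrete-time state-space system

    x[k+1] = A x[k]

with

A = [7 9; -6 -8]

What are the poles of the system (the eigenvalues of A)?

-2, 1

det(zI - A) = z^2 - (tr A)z + det A, with tr A = 7 + (-8) = -1 and det A = 7·(-8) - 9·(-6) = -56 - (-54) = -2.
So p(z) = det(zI - A) = z^2 + z - 2.
Factor z^2 + z - 2: two numbers with sum -1 and product -2 are 1 and -2, so z^2 + z - 2 = (z - 1)(z + 2).
Hence p(z) = (z - 1) (z + 2), with roots -2, 1.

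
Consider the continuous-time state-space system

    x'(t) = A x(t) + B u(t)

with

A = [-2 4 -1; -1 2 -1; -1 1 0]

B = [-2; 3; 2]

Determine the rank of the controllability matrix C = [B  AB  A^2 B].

AB = [[14], [6], [5]]
A^2B = [[-9], [-7], [-8]]
Controllability matrix C = [B  AB  A^2B] = [[-2, 14, -9], [3, 6, -7], [2, 5, -8]]
det(C) = (-2)·(6·(-8) - (-7)·5) - 14·(3·(-8) - (-7)·2) + (-9)·(3·5 - 6·2) = (-2)·(-13) - 14·(-10) + (-9)·3 = 139 ≠ 0, so rank(C) = 3.
rank(C) = 3 = n, so the pair (A, B) is completely controllable.

3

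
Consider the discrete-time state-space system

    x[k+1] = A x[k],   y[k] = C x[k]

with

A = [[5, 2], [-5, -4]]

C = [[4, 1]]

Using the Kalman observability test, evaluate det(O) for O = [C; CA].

CA = [[15, 4]]
Observability matrix O = [C; CA] = [[4, 1], [15, 4]]
det(O) = 4·4 - 1·15 = 16 - 15 = 1
Since det(O) ≠ 0, rank(O) = 2 and the system is completely observable.

1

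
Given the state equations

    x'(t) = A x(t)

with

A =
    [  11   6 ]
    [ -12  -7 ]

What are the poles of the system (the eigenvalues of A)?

det(sI - A) = s^2 - (tr A)s + det A, with tr A = 11 + (-7) = 4 and det A = 11·(-7) - 6·(-12) = -77 - (-72) = -5.
So p(s) = det(sI - A) = s^2 - 4s - 5.
Factor s^2 - 4s - 5: two numbers with sum 4 and product -5 are 5 and -1, so s^2 - 4s - 5 = (s - 5)(s + 1).
Hence p(s) = (s - 5) (s + 1), with roots -1, 5.
At least one eigenvalue has non-negative real part, so the system is not asymptotically stable.

-1, 5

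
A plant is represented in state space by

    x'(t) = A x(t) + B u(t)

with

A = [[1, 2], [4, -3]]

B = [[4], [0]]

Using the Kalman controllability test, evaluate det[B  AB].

AB = [[4], [16]]
Controllability matrix C = [B  AB] = [[4, 4], [0, 16]]
det(C) = 4·16 - 4·0 = 64 - 0 = 64
Since det(C) ≠ 0, rank(C) = 2 and the system is completely controllable.

64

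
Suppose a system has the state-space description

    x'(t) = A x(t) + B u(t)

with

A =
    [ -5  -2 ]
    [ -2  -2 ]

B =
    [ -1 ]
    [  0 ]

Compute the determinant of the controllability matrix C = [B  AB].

-2

AB = [[5], [2]]
Controllability matrix C = [B  AB] = [[-1, 5], [0, 2]]
det(C) = (-1)·2 - 5·0 = -2 - 0 = -2
Since det(C) ≠ 0, rank(C) = 2 and the system is completely controllable.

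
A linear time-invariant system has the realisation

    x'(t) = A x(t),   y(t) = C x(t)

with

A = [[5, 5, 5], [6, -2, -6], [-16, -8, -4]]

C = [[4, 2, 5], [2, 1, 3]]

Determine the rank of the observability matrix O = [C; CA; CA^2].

2

CA = [[-48, -24, -12], [-32, -16, -8]]
CA^2 = [[-192, -96, -48], [-128, -64, -32]]
Observability matrix O = [C; CA; CA^2] = [[4, 2, 5], [2, 1, 3], [-48, -24, -12], [-32, -16, -8], [-192, -96, -48], [-128, -64, -32]]
The columns c1, c2, c3 of O are linearly dependent: -c1 + 2·c2 = 0 (check each entry), so rank(O) ≤ 2.
The 2×2 minor from rows 1, 2, columns 1, 3 is 4·3 - 5·2 = 12 - 10 = 2 ≠ 0, so rank(O) = 2.
rank(O) = 2 < n = 3, so the pair (A, C) is not completely observable.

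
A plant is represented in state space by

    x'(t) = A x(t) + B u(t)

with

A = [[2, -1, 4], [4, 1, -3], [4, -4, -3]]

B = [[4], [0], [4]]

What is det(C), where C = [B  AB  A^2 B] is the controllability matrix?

AB = [[24], [4], [4]]
A^2B = [[60], [88], [68]]
Controllability matrix C = [B  AB  A^2B] = [[4, 24, 60], [0, 4, 88], [4, 4, 68]]
Expanding along the first row, det(C) = 4·(4·68 - 88·4) - 24·(0·68 - 88·4) + 60·(0·4 - 4·4) = 4·(-80) - 24·(-352) + 60·(-16) = 7168
Since det(C) ≠ 0, rank(C) = 3 and the system is completely controllable.

7168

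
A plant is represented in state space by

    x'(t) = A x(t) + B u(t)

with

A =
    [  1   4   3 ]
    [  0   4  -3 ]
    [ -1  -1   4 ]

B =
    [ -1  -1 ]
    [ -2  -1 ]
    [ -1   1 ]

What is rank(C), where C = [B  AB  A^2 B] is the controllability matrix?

AB = [[-12, -2], [-5, -7], [-1, 6]]
A^2B = [[-35, -12], [-17, -46], [13, 33]]
Controllability matrix C = [B  AB  A^2B] = [[-1, -1, -12, -2, -35, -12], [-2, -1, -5, -7, -17, -46], [-1, 1, -1, 6, 13, 33]]
Take the 3×3 submatrix of C formed by columns 1, 2, 3: [[-1, -1, -12], [-2, -1, -5], [-1, 1, -1]]. Its determinant is (-1)·((-1)·(-1) - (-5)·1) - (-1)·((-2)·(-1) - (-5)·(-1)) + (-12)·((-2)·1 - (-1)·(-1)) = (-1)·6 - (-1)·(-3) + (-12)·(-3) = 27 ≠ 0.
So rank(C) ≥ 3; since C has 3 rows, rank(C) = 3.
rank(C) = 3 = n, so the pair (A, B) is completely controllable.

3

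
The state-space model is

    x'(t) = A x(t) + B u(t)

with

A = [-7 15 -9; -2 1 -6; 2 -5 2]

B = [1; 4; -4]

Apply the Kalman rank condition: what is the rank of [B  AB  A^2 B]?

AB = [[89], [26], [-26]]
A^2B = [[1], [4], [-4]]
Controllability matrix C = [B  AB  A^2B] = [[1, 89, 1], [4, 26, 4], [-4, -26, -4]]
The rows r1, r2, r3 of C are linearly dependent: r2 + r3 = 0 (check each entry), so rank(C) ≤ 2.
The 2×2 minor from rows 1, 2, columns 1, 2 is 1·26 - 89·4 = 26 - 356 = -330 ≠ 0, so rank(C) = 2.
rank(C) = 2 < n = 3, so the pair (A, B) is not completely controllable.

2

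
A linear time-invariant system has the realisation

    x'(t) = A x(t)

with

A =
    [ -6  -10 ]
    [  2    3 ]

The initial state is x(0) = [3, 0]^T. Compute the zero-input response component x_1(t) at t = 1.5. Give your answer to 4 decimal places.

-1.9308

det(sI - A) = s^2 - (tr A)s + det A, with tr A = (-6) + 3 = -3 and det A = (-6)·3 - (-10)·2 = -18 - (-20) = 2.
So p(s) = det(sI - A) = s^2 + 3s + 2.
Factor s^2 + 3s + 2: two numbers with sum -3 and product 2 are -1 and -2, so s^2 + 3s + 2 = (s + 1)(s + 2).
Hence p(s) = (s + 1) (s + 2), with roots -2, -1.
The eigenvalues -2, -1 are distinct and real, so A is diagonalisable and x(t) = e^{At} x(0) = V diag(e^{λ_i t}) V^{-1} x(0), where the columns of V are the eigenvectors.
λ = -2: A - (-2)I = [[-4, -10], [2, 5]]. Row 1 gives (-4)·v1 + (-10)·v2 = 0, so take v_1 = [5, -2]^T.
λ = -1: A - (-1)I = [[-5, -10], [2, 4]]. Row 1 gives (-5)·v1 + (-10)·v2 = 0, so take v_2 = [-2, 1]^T.
V = [v_1 v_2] = [[5, -2], [-2, 1]] has det V = 1, so V^{-1} = adj(V)/det V = [[1, 2], [2, 5]].
Modal coordinates z(0) = V^{-1} x(0): 1·3 + 2·0 = 3; 2·3 + 5·0 = 6; so z(0) = [3, 6]^T.
x_1(t) = Σ_i (v_i)_1 · z_i(0) · e^{λ_i t} (row 1 of V times the modal terms).
x_1(1.5) = 5·3·e^{-2·1.5} + (-2)·6·e^{-1·1.5} = 15·0.049787 + (-12)·0.223130 = -1.9308.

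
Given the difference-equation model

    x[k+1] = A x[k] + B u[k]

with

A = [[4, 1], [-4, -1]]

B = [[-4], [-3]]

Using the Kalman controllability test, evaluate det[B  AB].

-133

AB = [[-19], [19]]
Controllability matrix C = [B  AB] = [[-4, -19], [-3, 19]]
det(C) = (-4)·19 - (-19)·(-3) = -76 - 57 = -133
Since det(C) ≠ 0, rank(C) = 2 and the system is completely controllable.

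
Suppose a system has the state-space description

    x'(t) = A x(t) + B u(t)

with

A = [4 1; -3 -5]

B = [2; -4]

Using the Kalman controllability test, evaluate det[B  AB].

44

AB = [[4], [14]]
Controllability matrix C = [B  AB] = [[2, 4], [-4, 14]]
det(C) = 2·14 - 4·(-4) = 28 - (-16) = 44
Since det(C) ≠ 0, rank(C) = 2 and the system is completely controllable.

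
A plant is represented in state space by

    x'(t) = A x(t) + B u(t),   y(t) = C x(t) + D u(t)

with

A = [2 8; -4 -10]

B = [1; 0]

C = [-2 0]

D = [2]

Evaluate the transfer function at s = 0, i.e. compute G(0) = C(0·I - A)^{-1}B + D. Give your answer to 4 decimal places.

G(0) = C(-A)^{-1}B + D = -C A^{-1} B + D.
det A = 12, so A^{-1} = (1/12)·adj(A) = [[-5/6, -2/3], [1/3, 1/6]]
A^{-1} B = [-5/6, 1/3]^T
C A^{-1} B = 5/3
G(0) = D - C A^{-1} B = 2 - (5/3) = 1/3 ≈ 0.3333

0.3333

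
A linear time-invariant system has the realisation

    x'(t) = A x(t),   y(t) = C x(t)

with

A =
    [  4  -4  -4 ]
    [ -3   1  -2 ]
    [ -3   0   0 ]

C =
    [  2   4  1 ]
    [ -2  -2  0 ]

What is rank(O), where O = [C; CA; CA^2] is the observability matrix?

3

CA = [[-7, -4, -16], [-2, 6, 12]]
CA^2 = [[32, 24, 36], [-62, 14, -4]]
Observability matrix O = [C; CA; CA^2] = [[2, 4, 1], [-2, -2, 0], [-7, -4, -16], [-2, 6, 12], [32, 24, 36], [-62, 14, -4]]
Take the 3×3 submatrix of O formed by rows 1, 2, 3: [[2, 4, 1], [-2, -2, 0], [-7, -4, -16]]. Its determinant is 2·((-2)·(-16) - 0·(-4)) - 4·((-2)·(-16) - 0·(-7)) + 1·((-2)·(-4) - (-2)·(-7)) = 2·32 - 4·32 + 1·(-6) = -70 ≠ 0.
So rank(O) ≥ 3; since O has 3 columns, rank(O) = 3.
rank(O) = 3 = n, so the pair (A, C) is completely observable.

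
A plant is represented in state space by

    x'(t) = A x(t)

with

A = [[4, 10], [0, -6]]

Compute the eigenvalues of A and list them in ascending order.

det(sI - A) = s^2 - (tr A)s + det A, with tr A = 4 + (-6) = -2 and det A = 4·(-6) - 10·0 = -24 - 0 = -24.
So p(s) = det(sI - A) = s^2 + 2s - 24.
Factor s^2 + 2s - 24: two numbers with sum -2 and product -24 are 4 and -6, so s^2 + 2s - 24 = (s - 4)(s + 6).
Hence p(s) = (s - 4) (s + 6), with roots -6, 4.
At least one eigenvalue has non-negative real part, so the system is not asymptotically stable.

-6, 4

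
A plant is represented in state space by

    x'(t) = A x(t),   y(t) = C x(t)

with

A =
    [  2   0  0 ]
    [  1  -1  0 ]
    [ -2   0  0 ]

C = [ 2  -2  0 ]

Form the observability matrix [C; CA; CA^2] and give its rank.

CA = [[2, 2, 0]]
CA^2 = [[6, -2, 0]]
Observability matrix O = [C; CA; CA^2] = [[2, -2, 0], [2, 2, 0], [6, -2, 0]]
Column 3 of O is identically zero, so rank(O) ≤ 2.
The 2×2 minor from rows 1, 2, columns 1, 2 is 2·2 - (-2)·2 = 4 - (-4) = 8 ≠ 0, so rank(O) = 2.
rank(O) = 2 < n = 3, so the pair (A, C) is not completely observable.

2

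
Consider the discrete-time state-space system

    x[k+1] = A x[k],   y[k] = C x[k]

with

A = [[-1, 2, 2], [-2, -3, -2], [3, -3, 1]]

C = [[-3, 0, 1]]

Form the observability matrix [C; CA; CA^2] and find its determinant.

162

CA = [[6, -9, -5]]
CA^2 = [[-3, 54, 25]]
Observability matrix O = [C; CA; CA^2] = [[-3, 0, 1], [6, -9, -5], [-3, 54, 25]]
Expanding along the first row, det(O) = (-3)·((-9)·25 - (-5)·54) - 0·(6·25 - (-5)·(-3)) + 1·(6·54 - (-9)·(-3)) = (-3)·45 - 0·135 + 1·297 = 162
Since det(O) ≠ 0, rank(O) = 3 and the system is completely observable.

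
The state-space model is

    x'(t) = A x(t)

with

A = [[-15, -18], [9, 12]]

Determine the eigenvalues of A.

det(sI - A) = s^2 - (tr A)s + det A, with tr A = (-15) + 12 = -3 and det A = (-15)·12 - (-18)·9 = -180 - (-162) = -18.
So p(s) = det(sI - A) = s^2 + 3s - 18.
Factor s^2 + 3s - 18: two numbers with sum -3 and product -18 are 3 and -6, so s^2 + 3s - 18 = (s - 3)(s + 6).
Hence p(s) = (s - 3) (s + 6), with roots -6, 3.
At least one eigenvalue has non-negative real part, so the system is not asymptotically stable.

-6, 3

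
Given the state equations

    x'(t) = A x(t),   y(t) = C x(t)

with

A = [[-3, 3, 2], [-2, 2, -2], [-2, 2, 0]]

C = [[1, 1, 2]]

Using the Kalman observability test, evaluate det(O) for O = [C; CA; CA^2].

CA = [[-9, 9, 0]]
CA^2 = [[9, -9, -36]]
Observability matrix O = [C; CA; CA^2] = [[1, 1, 2], [-9, 9, 0], [9, -9, -36]]
Expanding along the first row, det(O) = 1·(9·(-36) - 0·(-9)) - 1·((-9)·(-36) - 0·9) + 2·((-9)·(-9) - 9·9) = 1·(-324) - 1·324 + 2·0 = -648
Since det(O) ≠ 0, rank(O) = 3 and the system is completely observable.

-648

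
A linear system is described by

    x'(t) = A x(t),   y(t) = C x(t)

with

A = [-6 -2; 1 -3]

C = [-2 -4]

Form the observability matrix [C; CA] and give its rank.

1

CA = [[8, 16]]
Observability matrix O = [C; CA] = [[-2, -4], [8, 16]]
Every row of O is a scalar multiple of row 1 = [-2, -4] (multipliers 1, -4), so the rows span a one-dimensional space.
O ≠ 0, hence rank(O) = 1.
rank(O) = 1 < n = 2, so the pair (A, C) is not completely observable.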